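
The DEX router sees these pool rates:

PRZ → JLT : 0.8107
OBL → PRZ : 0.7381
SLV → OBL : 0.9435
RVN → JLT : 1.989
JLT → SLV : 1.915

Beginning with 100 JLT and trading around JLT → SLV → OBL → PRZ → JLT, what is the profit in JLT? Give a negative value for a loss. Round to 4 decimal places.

8.1150

100 JLT × 1.915 = 191.5 SLV
191.5 SLV × 0.9435 = 180.68025 OBL
180.68025 OBL × 0.7381 = 133.360092525 PRZ
133.360092525 PRZ × 0.8107 = 108.1150270100175 JLT
Net change: 108.1150270100175 − 100 = 8.1150270100175 JLT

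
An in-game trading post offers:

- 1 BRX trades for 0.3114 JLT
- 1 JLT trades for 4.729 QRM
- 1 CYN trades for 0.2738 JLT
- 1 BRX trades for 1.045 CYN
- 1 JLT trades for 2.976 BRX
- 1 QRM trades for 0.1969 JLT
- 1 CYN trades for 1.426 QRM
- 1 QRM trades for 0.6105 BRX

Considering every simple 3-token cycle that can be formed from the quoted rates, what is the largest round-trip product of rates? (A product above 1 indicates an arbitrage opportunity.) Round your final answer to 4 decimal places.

CYN→QRM→BRX→CYN: 1.426 × 0.6105 × 1.045 = 0.90975
QRM→BRX→JLT→QRM: 0.6105 × 0.3114 × 4.729 = 0.89903
CYN→JLT→BRX→CYN: 0.2738 × 2.976 × 1.045 = 0.85150
Maximum is CYN→QRM→BRX→CYN at 0.9097; no arbitrage — every cycle loses value.

0.9097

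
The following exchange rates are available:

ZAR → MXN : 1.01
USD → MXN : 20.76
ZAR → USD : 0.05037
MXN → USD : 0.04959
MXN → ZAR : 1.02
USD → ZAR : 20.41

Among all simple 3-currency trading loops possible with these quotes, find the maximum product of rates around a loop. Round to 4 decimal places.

MXN→ZAR→USD→MXN: 1.02 × 0.05037 × 20.76 = 1.06659
MXN→USD→ZAR→MXN: 0.04959 × 20.41 × 1.01 = 1.02225
Maximum is MXN→ZAR→USD→MXN at 1.0666; arbitrage exists.

1.0666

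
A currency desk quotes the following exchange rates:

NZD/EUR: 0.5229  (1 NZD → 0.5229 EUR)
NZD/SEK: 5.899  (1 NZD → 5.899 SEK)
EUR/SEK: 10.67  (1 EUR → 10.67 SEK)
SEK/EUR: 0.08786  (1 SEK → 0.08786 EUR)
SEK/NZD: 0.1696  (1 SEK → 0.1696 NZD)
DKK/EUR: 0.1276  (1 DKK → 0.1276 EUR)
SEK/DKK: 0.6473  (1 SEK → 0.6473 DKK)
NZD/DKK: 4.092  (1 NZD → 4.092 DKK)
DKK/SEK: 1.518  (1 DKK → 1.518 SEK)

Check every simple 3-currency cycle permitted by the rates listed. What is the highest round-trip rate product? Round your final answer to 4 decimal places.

1.0535

DKK→SEK→NZD→DKK: 1.518 × 0.1696 × 4.092 = 1.05350
EUR→SEK→NZD→EUR: 10.67 × 0.1696 × 0.5229 = 0.94626
DKK→EUR→SEK→DKK: 0.1276 × 10.67 × 0.6473 = 0.88129
Maximum is DKK→SEK→NZD→DKK at 1.0535; arbitrage exists.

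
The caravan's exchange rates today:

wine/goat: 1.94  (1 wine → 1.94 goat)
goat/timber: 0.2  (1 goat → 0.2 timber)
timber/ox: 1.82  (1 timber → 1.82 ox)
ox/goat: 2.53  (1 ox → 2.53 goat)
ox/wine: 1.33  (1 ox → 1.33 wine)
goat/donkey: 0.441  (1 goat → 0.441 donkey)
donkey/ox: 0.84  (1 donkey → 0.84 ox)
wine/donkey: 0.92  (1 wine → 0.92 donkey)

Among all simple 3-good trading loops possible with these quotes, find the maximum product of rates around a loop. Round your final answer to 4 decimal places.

1.0278

donkey→ox→wine→donkey: 0.84 × 1.33 × 0.92 = 1.02782
goat→donkey→ox→goat: 0.441 × 0.84 × 2.53 = 0.93721
goat→timber→ox→goat: 0.2 × 1.82 × 2.53 = 0.92092
Maximum is donkey→ox→wine→donkey at 1.0278; arbitrage exists.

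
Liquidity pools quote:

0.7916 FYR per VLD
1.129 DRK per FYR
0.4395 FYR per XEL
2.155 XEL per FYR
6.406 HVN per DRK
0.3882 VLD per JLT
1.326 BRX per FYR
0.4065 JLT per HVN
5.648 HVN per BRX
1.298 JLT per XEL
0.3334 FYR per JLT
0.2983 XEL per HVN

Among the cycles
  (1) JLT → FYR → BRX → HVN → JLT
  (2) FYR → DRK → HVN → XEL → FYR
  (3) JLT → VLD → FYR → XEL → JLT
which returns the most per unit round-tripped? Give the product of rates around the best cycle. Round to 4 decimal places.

(1) 0.3334 × 1.326 × 5.648 × 0.4065 = 1.01500
(2) 1.129 × 6.406 × 0.2983 × 0.4395 = 0.94818
(3) 0.3882 × 0.7916 × 2.155 × 1.298 = 0.85957
Highest is cycle (1) at 1.0150 (>1, arbitrage).

1.0150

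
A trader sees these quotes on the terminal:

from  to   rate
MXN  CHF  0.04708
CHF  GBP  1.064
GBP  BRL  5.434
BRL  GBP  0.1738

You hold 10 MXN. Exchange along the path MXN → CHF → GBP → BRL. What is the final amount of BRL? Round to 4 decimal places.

2.7221

10 MXN × 0.04708 = 0.4708 CHF
0.4708 CHF × 1.064 = 0.5009312 GBP
0.5009312 GBP × 5.434 = 2.7220601408 BRL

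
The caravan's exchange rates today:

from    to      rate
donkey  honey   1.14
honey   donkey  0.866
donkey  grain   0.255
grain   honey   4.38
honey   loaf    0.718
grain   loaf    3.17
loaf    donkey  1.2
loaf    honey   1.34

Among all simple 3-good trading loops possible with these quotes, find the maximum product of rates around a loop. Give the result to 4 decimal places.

loaf→donkey→honey→loaf: 1.2 × 1.14 × 0.718 = 0.98222
loaf→donkey→grain→loaf: 1.2 × 0.255 × 3.17 = 0.97002
donkey→grain→honey→donkey: 0.255 × 4.38 × 0.866 = 0.96724
Maximum is loaf→donkey→honey→loaf at 0.9822; no arbitrage — every cycle loses value.

0.9822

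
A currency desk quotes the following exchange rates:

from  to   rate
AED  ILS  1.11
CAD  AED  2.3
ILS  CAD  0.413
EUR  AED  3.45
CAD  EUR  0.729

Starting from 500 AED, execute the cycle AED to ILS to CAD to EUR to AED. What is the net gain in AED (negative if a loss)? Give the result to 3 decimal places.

76.487

500 AED × 1.11 = 555 ILS
555 ILS × 0.413 = 229.215 CAD
229.215 CAD × 0.729 = 167.097735 EUR
167.097735 EUR × 3.45 = 576.48718575 AED
Net change: 576.48718575 − 500 = 76.48718575 AED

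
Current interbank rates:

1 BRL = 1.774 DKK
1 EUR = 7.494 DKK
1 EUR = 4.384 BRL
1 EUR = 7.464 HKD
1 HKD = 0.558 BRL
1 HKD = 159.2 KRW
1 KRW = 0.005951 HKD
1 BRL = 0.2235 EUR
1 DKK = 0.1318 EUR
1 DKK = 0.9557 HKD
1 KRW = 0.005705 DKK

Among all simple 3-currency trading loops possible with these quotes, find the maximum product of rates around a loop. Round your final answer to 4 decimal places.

1.0250

BRL→DKK→EUR→BRL: 1.774 × 0.1318 × 4.384 = 1.02504
BRL→DKK→HKD→BRL: 1.774 × 0.9557 × 0.558 = 0.94604
BRL→EUR→HKD→BRL: 0.2235 × 7.464 × 0.558 = 0.93086
DKK→HKD→KRW→DKK: 0.9557 × 159.2 × 0.005705 = 0.86800
Maximum is BRL→DKK→EUR→BRL at 1.0250; arbitrage exists.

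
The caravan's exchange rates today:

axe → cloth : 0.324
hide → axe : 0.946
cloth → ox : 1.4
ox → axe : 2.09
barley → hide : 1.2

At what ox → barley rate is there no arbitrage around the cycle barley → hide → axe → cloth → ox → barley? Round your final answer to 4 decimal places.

1.9420

Known legs of the cycle: 1.2 × 0.946 × 0.324 × 1.4 = 0.51492672
For no arbitrage the full-cycle product must be 1, so the missing rate is 1 / 0.51492672 ≈ 1.942024.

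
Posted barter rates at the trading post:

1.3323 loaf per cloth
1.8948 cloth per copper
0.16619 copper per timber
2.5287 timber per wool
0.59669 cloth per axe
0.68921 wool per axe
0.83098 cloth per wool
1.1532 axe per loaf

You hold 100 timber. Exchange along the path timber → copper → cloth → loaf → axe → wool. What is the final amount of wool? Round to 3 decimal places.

33.345

100 timber × 0.16619 = 16.619 copper
16.619 copper × 1.8948 = 31.4896812 cloth
31.4896812 cloth × 1.3323 = 41.95370226276 loaf
41.95370226276 loaf × 1.1532 = 48.381009449414832 axe
48.381009449414832 axe × 0.68921 = 33.34467552263119636272 wool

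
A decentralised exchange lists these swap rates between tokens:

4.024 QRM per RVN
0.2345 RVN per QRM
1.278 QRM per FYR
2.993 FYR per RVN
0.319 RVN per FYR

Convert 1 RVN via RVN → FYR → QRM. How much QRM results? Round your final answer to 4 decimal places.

1 RVN × 2.993 = 2.993 FYR
2.993 FYR × 1.278 = 3.825054 QRM

3.8251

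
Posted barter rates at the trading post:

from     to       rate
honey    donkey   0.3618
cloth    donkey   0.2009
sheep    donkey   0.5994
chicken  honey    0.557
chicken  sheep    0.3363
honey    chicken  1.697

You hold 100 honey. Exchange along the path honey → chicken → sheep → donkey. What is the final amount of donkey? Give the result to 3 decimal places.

100 honey × 1.697 = 169.7 chicken
169.7 chicken × 0.3363 = 57.07011 sheep
57.07011 sheep × 0.5994 = 34.207823934 donkey

34.208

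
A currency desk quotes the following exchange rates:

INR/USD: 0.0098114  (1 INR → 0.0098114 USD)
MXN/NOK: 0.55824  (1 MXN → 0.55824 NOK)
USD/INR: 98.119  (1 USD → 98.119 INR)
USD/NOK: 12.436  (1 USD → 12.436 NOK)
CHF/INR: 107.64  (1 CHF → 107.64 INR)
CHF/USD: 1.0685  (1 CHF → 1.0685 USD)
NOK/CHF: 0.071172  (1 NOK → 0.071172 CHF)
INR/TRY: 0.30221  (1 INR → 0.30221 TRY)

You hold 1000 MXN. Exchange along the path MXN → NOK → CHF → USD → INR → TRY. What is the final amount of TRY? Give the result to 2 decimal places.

1000 MXN × 0.55824 = 558.24 NOK
558.24 NOK × 0.071172 = 39.73105728 CHF
39.73105728 CHF × 1.0685 = 42.45263470368 USD
42.45263470368 USD × 98.119 = 4165.41006449037792 INR
4165.41006449037792 INR × 0.30221 = 1258.8285755896371112032 TRY

1258.83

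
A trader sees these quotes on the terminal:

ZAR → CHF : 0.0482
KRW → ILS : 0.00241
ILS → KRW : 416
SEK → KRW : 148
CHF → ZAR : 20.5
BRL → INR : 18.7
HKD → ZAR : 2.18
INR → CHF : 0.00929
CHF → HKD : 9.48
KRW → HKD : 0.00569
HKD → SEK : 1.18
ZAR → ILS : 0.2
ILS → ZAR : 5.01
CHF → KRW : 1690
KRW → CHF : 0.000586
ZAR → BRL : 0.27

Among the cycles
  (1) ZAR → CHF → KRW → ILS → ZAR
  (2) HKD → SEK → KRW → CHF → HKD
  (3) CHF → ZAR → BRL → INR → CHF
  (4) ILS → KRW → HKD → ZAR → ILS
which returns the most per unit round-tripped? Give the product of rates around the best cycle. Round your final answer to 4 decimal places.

(1) 0.0482 × 1690 × 0.00241 × 5.01 = 0.98353
(2) 1.18 × 148 × 0.000586 × 9.48 = 0.97017
(3) 20.5 × 0.27 × 18.7 × 0.00929 = 0.96156
(4) 416 × 0.00569 × 2.18 × 0.2 = 1.03203
Highest is cycle (4) at 1.0320 (>1, arbitrage).

1.0320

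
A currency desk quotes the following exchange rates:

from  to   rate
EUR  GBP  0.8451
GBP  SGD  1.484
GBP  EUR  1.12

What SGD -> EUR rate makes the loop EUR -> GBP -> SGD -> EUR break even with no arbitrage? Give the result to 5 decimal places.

Known legs of the cycle: 0.8451 × 1.484 = 1.2541284
For no arbitrage the full-cycle product must be 1, so the missing rate is 1 / 1.2541284 ≈ 0.7973665.

0.79737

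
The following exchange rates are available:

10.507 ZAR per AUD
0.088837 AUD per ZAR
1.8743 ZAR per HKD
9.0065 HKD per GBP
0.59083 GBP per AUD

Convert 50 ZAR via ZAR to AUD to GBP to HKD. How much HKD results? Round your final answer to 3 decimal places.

23.636

50 ZAR × 0.088837 = 4.44185 AUD
4.44185 AUD × 0.59083 = 2.6243782355 GBP
2.6243782355 GBP × 9.0065 = 23.63646257803075 HKD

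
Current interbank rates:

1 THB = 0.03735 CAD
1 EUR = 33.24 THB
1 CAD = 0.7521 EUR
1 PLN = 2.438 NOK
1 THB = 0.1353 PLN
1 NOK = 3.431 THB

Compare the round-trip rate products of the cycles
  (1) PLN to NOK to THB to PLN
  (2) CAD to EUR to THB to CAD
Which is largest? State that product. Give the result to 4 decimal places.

1.1318

(1) 2.438 × 3.431 × 0.1353 = 1.13175
(2) 0.7521 × 33.24 × 0.03735 = 0.93374
Highest is cycle (1) at 1.1318 (>1, arbitrage).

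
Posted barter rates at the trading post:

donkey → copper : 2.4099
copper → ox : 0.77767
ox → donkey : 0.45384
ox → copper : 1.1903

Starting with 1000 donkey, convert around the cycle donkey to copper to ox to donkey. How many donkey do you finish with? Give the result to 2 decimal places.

850.54

1000 donkey × 2.4099 = 2409.9 copper
2409.9 copper × 0.77767 = 1874.106933 ox
1874.106933 ox × 0.45384 = 850.54469047272 donkey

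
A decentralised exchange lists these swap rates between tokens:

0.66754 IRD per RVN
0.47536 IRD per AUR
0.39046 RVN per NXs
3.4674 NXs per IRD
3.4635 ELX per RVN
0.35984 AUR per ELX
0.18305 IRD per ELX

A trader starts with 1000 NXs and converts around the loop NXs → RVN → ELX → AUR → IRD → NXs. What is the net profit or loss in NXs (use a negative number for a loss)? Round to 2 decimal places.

1000 NXs × 0.39046 = 390.46 RVN
390.46 RVN × 3.4635 = 1352.35821 ELX
1352.35821 ELX × 0.35984 = 486.6325782864 AUR
486.6325782864 AUR × 0.47536 = 231.325662414223104 IRD
231.325662414223104 IRD × 3.4674 = 802.0986018550771908096 NXs
Net change: 802.0986018550771908096 − 1000 = -197.9013981449228091904 NXs

-197.90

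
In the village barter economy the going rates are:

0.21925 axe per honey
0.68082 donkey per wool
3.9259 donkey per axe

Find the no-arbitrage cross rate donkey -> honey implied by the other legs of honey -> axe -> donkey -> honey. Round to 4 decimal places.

1.1618

Known legs of the cycle: 0.21925 × 3.9259 = 0.860753575
For no arbitrage the full-cycle product must be 1, so the missing rate is 1 / 0.860753575 ≈ 1.161773.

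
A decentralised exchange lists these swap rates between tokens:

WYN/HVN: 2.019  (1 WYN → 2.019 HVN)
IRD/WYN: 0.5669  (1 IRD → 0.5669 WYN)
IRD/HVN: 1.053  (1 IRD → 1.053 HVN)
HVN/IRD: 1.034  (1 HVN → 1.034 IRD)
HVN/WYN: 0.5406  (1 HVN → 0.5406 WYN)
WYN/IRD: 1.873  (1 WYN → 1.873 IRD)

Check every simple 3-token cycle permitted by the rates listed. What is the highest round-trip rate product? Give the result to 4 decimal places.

WYN→HVN→IRD→WYN: 2.019 × 1.034 × 0.5669 = 1.18349
WYN→IRD→HVN→WYN: 1.873 × 1.053 × 0.5406 = 1.06621
Maximum is WYN→HVN→IRD→WYN at 1.1835; arbitrage exists.

1.1835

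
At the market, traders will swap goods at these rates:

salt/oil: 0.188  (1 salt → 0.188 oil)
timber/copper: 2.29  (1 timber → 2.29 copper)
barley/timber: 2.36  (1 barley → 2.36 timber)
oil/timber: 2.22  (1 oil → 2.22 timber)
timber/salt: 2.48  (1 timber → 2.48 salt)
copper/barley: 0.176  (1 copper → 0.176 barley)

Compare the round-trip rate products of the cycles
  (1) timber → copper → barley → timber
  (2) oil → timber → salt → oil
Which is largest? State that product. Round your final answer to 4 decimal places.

1.0351

(1) 2.29 × 0.176 × 2.36 = 0.95117
(2) 2.22 × 2.48 × 0.188 = 1.03505
Highest is cycle (2) at 1.0351 (>1, arbitrage).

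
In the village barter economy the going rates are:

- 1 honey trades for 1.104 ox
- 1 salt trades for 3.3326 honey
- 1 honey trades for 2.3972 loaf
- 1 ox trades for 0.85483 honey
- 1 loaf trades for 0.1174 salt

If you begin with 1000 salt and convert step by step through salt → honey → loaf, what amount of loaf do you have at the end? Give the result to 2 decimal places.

1000 salt × 3.3326 = 3332.6 honey
3332.6 honey × 2.3972 = 7988.90872 loaf

7988.91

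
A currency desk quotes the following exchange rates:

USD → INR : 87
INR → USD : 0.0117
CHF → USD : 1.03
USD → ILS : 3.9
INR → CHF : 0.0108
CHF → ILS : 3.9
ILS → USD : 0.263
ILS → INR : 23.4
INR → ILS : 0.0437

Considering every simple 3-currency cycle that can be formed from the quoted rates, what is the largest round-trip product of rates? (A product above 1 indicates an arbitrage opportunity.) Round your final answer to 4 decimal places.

INR→USD→ILS→INR: 0.0117 × 3.9 × 23.4 = 1.06774
INR→ILS→USD→INR: 0.0437 × 0.263 × 87 = 0.99990
INR→CHF→ILS→INR: 0.0108 × 3.9 × 23.4 = 0.98561
INR→CHF→USD→INR: 0.0108 × 1.03 × 87 = 0.96779
Maximum is INR→USD→ILS→INR at 1.0677; arbitrage exists.

1.0677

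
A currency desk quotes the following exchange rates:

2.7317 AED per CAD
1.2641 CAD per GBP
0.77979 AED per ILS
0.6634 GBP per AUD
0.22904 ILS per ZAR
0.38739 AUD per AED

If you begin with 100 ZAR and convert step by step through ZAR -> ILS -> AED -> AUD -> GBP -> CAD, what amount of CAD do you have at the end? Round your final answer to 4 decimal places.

100 ZAR × 0.22904 = 22.904 ILS
22.904 ILS × 0.77979 = 17.86031016 AED
17.86031016 AED × 0.38739 = 6.9189055528824 AUD
6.9189055528824 AUD × 0.6634 = 4.59000194378218416 GBP
4.59000194378218416 GBP × 1.2641 = 5.802221457135058996656 CAD

5.8022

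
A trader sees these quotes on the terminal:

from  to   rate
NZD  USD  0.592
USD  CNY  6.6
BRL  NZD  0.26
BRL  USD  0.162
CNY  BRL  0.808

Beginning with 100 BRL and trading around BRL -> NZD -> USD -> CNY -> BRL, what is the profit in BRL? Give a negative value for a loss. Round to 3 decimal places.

-17.918

100 BRL × 0.26 = 26 NZD
26 NZD × 0.592 = 15.392 USD
15.392 USD × 6.6 = 101.5872 CNY
101.5872 CNY × 0.808 = 82.0824576 BRL
Net change: 82.0824576 − 100 = -17.9175424 BRL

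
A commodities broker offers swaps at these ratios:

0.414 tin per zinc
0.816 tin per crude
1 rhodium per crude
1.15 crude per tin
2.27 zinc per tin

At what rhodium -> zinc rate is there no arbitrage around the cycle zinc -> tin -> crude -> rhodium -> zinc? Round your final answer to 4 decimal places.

Known legs of the cycle: 0.414 × 1.15 × 1 = 0.4761
For no arbitrage the full-cycle product must be 1, so the missing rate is 1 / 0.4761 ≈ 2.100399.

2.1004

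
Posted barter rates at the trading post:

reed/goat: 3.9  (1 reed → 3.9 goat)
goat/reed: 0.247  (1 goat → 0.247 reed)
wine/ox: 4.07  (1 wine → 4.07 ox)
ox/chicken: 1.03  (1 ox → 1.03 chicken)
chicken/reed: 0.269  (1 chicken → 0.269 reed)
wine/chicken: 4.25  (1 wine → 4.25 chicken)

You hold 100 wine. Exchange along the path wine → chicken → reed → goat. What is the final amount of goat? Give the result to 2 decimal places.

445.87

100 wine × 4.25 = 425 chicken
425 chicken × 0.269 = 114.325 reed
114.325 reed × 3.9 = 445.8675 goat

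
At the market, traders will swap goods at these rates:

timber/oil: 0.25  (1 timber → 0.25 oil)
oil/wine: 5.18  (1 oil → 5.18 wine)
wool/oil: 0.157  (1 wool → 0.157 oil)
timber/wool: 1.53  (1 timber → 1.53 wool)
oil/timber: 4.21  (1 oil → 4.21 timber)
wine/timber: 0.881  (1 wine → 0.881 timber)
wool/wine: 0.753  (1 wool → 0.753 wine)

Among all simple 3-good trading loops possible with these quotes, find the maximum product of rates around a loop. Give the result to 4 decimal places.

1.1409

timber→oil→wine→timber: 0.25 × 5.18 × 0.881 = 1.14090
timber→wool→wine→timber: 1.53 × 0.753 × 0.881 = 1.01499
timber→wool→oil→timber: 1.53 × 0.157 × 4.21 = 1.01128
Maximum is timber→oil→wine→timber at 1.1409; arbitrage exists.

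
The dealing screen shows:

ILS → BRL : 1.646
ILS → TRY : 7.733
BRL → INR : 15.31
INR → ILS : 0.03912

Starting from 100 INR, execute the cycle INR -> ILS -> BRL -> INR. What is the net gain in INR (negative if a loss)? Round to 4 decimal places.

100 INR × 0.03912 = 3.912 ILS
3.912 ILS × 1.646 = 6.439152 BRL
6.439152 BRL × 15.31 = 98.58341712 INR
Net change: 98.58341712 − 100 = -1.41658288 INR

-1.4166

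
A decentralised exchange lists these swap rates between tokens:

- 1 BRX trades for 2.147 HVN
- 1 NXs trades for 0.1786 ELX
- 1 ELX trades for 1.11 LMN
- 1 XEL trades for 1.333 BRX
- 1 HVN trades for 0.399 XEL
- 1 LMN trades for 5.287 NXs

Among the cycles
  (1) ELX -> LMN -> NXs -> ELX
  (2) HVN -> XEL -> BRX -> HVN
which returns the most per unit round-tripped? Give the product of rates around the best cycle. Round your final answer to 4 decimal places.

(1) 1.11 × 5.287 × 0.1786 = 1.04813
(2) 0.399 × 1.333 × 2.147 = 1.14192
Highest is cycle (2) at 1.1419 (>1, arbitrage).

1.1419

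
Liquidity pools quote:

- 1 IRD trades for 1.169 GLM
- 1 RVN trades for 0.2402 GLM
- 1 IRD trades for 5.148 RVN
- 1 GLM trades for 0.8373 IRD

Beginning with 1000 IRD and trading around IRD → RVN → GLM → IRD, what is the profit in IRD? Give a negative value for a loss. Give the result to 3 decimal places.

1000 IRD × 5.148 = 5148 RVN
5148 RVN × 0.2402 = 1236.5496 GLM
1236.5496 GLM × 0.8373 = 1035.36298008 IRD
Net change: 1035.36298008 − 1000 = 35.36298008 IRD

35.363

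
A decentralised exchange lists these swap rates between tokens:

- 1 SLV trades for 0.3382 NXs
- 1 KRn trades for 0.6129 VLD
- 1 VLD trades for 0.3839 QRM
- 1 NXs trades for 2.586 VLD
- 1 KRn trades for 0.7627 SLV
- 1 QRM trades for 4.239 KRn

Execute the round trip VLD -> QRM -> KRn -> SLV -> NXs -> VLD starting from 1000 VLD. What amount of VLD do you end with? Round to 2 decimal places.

1085.52

1000 VLD × 0.3839 = 383.9 QRM
383.9 QRM × 4.239 = 1627.3521 KRn
1627.3521 KRn × 0.7627 = 1241.18144667 SLV
1241.18144667 SLV × 0.3382 = 419.767565263794 NXs
419.767565263794 NXs × 2.586 = 1085.518923772171284 VLD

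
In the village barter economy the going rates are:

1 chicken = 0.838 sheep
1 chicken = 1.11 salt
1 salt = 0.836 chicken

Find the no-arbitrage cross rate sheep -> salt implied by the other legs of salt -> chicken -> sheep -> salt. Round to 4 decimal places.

Known legs of the cycle: 0.836 × 0.838 = 0.700568
For no arbitrage the full-cycle product must be 1, so the missing rate is 1 / 0.700568 ≈ 1.427413.

1.4274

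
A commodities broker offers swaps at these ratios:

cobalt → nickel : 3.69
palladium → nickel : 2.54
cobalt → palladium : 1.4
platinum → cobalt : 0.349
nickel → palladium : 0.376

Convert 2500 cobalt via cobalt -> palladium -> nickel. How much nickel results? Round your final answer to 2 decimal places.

8890.00

2500 cobalt × 1.4 = 3500 palladium
3500 palladium × 2.54 = 8890 nickel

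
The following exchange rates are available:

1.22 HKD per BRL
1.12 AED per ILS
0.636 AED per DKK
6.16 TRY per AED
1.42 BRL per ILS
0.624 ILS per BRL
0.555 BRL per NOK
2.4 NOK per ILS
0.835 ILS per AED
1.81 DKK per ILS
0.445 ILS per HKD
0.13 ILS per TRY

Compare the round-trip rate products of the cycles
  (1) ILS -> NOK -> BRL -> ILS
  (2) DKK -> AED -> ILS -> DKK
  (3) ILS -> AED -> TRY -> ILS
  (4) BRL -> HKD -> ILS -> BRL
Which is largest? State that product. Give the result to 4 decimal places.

(1) 2.4 × 0.555 × 0.624 = 0.83117
(2) 0.636 × 0.835 × 1.81 = 0.96122
(3) 1.12 × 6.16 × 0.13 = 0.89690
(4) 1.22 × 0.445 × 1.42 = 0.77092
Highest is cycle (2) at 0.9612 (≤1, no arbitrage).

0.9612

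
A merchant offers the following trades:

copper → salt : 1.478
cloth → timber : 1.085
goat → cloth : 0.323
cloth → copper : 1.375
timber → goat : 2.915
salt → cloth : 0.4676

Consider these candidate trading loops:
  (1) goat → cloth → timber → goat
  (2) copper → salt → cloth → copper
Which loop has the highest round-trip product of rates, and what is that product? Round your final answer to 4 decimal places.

1.0216

(1) 0.323 × 1.085 × 2.915 = 1.02158
(2) 1.478 × 0.4676 × 1.375 = 0.95028
Highest is cycle (1) at 1.0216 (>1, arbitrage).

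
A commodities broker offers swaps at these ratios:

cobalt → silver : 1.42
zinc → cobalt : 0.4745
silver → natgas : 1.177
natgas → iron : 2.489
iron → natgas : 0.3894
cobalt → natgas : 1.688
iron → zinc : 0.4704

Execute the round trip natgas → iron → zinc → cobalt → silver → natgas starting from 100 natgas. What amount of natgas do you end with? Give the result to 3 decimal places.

92.852

100 natgas × 2.489 = 248.9 iron
248.9 iron × 0.4704 = 117.08256 zinc
117.08256 zinc × 0.4745 = 55.55567472 cobalt
55.55567472 cobalt × 1.42 = 78.8890581024 silver
78.8890581024 silver × 1.177 = 92.8524213865248 natgas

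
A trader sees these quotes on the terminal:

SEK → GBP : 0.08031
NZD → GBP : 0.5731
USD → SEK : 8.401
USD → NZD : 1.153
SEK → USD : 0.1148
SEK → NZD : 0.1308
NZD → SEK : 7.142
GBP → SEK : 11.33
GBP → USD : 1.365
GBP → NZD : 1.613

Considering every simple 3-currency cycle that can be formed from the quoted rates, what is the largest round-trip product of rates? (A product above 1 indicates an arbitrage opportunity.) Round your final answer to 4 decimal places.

0.9453

NZD→SEK→USD→NZD: 7.142 × 0.1148 × 1.153 = 0.94535
GBP→NZD→SEK→GBP: 1.613 × 7.142 × 0.08031 = 0.92517
GBP→USD→SEK→GBP: 1.365 × 8.401 × 0.08031 = 0.92094
GBP→USD→NZD→GBP: 1.365 × 1.153 × 0.5731 = 0.90197
GBP→SEK→NZD→GBP: 11.33 × 0.1308 × 0.5731 = 0.84931
Maximum is NZD→SEK→USD→NZD at 0.9453; no arbitrage — every cycle loses value.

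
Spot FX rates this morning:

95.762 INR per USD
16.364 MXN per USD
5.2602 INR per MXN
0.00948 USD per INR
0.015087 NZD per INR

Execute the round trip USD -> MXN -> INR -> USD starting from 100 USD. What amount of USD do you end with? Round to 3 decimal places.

81.602

100 USD × 16.364 = 1636.4 MXN
1636.4 MXN × 5.2602 = 8607.79128 INR
8607.79128 INR × 0.00948 = 81.6018613344 USD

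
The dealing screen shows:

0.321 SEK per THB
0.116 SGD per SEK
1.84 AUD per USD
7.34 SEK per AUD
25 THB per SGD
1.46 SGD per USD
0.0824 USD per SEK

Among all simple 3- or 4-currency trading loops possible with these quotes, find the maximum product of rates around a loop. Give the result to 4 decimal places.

1.1129

SEK→USD→AUD→SEK: 0.0824 × 1.84 × 7.34 = 1.11286
THB→SEK→USD→SGD→THB: 0.321 × 0.0824 × 1.46 × 25 = 0.96544
THB→SEK→SGD→THB: 0.321 × 0.116 × 25 = 0.93090
Maximum is SEK→USD→AUD→SEK at 1.1129; arbitrage exists.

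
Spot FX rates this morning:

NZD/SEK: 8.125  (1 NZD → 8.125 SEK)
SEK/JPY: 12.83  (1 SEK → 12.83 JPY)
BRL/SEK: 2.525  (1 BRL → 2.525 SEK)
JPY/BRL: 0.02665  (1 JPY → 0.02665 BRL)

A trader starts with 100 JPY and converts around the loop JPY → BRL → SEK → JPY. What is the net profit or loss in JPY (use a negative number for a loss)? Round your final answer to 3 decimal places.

-13.665

100 JPY × 0.02665 = 2.665 BRL
2.665 BRL × 2.525 = 6.729125 SEK
6.729125 SEK × 12.83 = 86.33467375 JPY
Net change: 86.33467375 − 100 = -13.66532625 JPY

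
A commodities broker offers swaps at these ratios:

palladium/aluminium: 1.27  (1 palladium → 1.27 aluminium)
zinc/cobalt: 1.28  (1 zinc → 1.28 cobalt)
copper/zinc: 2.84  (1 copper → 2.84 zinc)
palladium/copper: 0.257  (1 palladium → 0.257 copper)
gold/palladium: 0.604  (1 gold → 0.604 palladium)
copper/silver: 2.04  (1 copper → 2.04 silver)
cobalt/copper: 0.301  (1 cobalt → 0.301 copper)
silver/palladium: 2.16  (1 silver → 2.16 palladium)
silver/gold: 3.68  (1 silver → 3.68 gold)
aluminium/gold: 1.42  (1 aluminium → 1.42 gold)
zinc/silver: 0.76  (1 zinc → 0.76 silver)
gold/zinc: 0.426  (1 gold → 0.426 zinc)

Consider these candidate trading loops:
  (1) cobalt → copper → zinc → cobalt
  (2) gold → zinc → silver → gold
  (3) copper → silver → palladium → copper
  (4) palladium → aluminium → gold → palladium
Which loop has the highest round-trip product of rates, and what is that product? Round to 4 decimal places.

1.1914

(1) 0.301 × 2.84 × 1.28 = 1.09420
(2) 0.426 × 0.76 × 3.68 = 1.19144
(3) 2.04 × 2.16 × 0.257 = 1.13244
(4) 1.27 × 1.42 × 0.604 = 1.08925
Highest is cycle (2) at 1.1914 (>1, arbitrage).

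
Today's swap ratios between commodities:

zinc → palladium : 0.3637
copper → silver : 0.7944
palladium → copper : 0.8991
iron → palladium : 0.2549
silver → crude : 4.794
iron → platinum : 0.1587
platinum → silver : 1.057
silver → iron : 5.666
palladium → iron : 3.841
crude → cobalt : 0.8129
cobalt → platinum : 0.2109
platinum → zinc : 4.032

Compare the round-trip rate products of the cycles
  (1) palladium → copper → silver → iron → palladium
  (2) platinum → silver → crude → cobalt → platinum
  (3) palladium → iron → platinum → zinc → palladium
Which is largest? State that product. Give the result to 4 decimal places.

(1) 0.8991 × 0.7944 × 5.666 × 0.2549 = 1.03156
(2) 1.057 × 4.794 × 0.8129 × 0.2109 = 0.86873
(3) 3.841 × 0.1587 × 4.032 × 0.3637 = 0.89389
Highest is cycle (1) at 1.0316 (>1, arbitrage).

1.0316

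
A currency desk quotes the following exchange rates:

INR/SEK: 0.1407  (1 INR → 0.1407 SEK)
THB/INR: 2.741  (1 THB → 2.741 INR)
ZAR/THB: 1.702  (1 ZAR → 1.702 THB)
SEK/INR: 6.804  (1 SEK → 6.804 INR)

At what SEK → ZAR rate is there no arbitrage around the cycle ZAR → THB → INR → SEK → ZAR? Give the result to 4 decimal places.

Known legs of the cycle: 1.702 × 2.741 × 0.1407 = 0.6563911074
For no arbitrage the full-cycle product must be 1, so the missing rate is 1 / 0.6563911074 ≈ 1.523482.

1.5235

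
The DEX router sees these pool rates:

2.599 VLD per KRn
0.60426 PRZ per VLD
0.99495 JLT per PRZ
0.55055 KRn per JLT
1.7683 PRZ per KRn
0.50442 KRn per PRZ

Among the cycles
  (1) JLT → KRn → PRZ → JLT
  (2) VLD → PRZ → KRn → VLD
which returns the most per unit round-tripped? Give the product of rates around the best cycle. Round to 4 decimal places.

0.9686

(1) 0.55055 × 1.7683 × 0.99495 = 0.96862
(2) 0.60426 × 0.50442 × 2.599 = 0.79218
Highest is cycle (1) at 0.9686 (≤1, no arbitrage).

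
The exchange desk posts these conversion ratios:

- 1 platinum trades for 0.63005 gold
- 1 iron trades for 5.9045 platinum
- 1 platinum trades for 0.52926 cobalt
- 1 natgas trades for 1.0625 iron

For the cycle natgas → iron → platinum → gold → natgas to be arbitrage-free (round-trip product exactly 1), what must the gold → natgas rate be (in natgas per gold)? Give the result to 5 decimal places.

Known legs of the cycle: 1.0625 × 5.9045 × 0.63005 = 3.9526383640625
For no arbitrage the full-cycle product must be 1, so the missing rate is 1 / 3.9526383640625 ≈ 0.2529956.

0.25300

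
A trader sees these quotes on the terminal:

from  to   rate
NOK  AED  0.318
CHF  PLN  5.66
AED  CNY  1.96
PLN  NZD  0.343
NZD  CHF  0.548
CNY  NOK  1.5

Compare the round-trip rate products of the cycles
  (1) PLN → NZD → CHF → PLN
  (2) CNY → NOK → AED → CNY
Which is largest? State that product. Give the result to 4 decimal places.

1.0639

(1) 0.343 × 0.548 × 5.66 = 1.06388
(2) 1.5 × 0.318 × 1.96 = 0.93492
Highest is cycle (1) at 1.0639 (>1, arbitrage).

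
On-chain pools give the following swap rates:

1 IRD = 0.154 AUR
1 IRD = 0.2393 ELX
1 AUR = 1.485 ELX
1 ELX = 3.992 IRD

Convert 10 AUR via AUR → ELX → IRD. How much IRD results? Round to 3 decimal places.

59.281

10 AUR × 1.485 = 14.85 ELX
14.85 ELX × 3.992 = 59.2812 IRD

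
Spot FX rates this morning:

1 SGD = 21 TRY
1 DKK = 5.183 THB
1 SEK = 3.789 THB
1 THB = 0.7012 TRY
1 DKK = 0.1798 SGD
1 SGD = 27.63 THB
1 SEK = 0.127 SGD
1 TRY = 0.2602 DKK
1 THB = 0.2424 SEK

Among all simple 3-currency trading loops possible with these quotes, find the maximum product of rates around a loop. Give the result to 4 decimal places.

0.9825

SGD→TRY→DKK→SGD: 21 × 0.2602 × 0.1798 = 0.98246
THB→TRY→DKK→THB: 0.7012 × 0.2602 × 5.183 = 0.94565
SGD→THB→SEK→SGD: 27.63 × 0.2424 × 0.127 = 0.85058
Maximum is SGD→TRY→DKK→SGD at 0.9825; no arbitrage — every cycle loses value.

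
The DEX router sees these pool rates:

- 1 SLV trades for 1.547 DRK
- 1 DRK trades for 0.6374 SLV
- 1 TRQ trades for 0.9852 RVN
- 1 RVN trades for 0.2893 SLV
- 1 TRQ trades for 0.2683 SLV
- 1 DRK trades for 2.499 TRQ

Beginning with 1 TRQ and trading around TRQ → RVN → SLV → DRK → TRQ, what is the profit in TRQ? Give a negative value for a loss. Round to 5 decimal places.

0.10187

1 TRQ × 0.9852 = 0.9852 RVN
0.9852 RVN × 0.2893 = 0.28501836 SLV
0.28501836 SLV × 1.547 = 0.44092340292 DRK
0.44092340292 DRK × 2.499 = 1.10186758389708 TRQ
Net change: 1.10186758389708 − 1 = 0.10186758389708 TRQ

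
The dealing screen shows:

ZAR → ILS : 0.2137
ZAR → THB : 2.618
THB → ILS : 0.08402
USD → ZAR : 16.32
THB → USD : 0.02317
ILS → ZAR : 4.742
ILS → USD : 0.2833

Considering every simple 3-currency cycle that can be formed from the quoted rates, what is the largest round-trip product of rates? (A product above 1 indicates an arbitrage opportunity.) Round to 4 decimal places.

1.0431

THB→ILS→ZAR→THB: 0.08402 × 4.742 × 2.618 = 1.04307
THB→USD→ZAR→THB: 0.02317 × 16.32 × 2.618 = 0.98996
ILS→USD→ZAR→ILS: 0.2833 × 16.32 × 0.2137 = 0.98803
Maximum is THB→ILS→ZAR→THB at 1.0431; arbitrage exists.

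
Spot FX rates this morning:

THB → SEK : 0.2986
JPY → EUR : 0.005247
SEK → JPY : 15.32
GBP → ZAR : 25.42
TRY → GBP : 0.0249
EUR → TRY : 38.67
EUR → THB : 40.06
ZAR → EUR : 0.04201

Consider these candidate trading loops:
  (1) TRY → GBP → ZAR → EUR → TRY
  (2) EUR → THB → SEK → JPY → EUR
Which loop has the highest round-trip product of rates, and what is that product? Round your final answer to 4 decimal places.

(1) 0.0249 × 25.42 × 0.04201 × 38.67 = 1.02826
(2) 40.06 × 0.2986 × 15.32 × 0.005247 = 0.96155
Highest is cycle (1) at 1.0283 (>1, arbitrage).

1.0283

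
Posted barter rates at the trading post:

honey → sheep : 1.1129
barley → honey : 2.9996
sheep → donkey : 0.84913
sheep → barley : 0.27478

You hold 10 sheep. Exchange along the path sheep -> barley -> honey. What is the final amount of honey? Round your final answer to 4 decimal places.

8.2423

10 sheep × 0.27478 = 2.7478 barley
2.7478 barley × 2.9996 = 8.24230088 honey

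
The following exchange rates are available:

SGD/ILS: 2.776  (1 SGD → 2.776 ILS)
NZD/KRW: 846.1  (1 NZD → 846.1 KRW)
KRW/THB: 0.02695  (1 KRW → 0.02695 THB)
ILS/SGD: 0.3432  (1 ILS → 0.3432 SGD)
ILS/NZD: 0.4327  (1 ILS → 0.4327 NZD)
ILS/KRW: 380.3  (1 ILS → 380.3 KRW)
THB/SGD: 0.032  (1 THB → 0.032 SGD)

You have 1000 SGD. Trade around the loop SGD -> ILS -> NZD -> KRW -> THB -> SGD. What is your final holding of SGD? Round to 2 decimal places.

876.47

1000 SGD × 2.776 = 2776 ILS
2776 ILS × 0.4327 = 1201.1752 NZD
1201.1752 NZD × 846.1 = 1016314.33672 KRW
1016314.33672 KRW × 0.02695 = 27389.671374604 THB
27389.671374604 THB × 0.032 = 876.469483987328 SGD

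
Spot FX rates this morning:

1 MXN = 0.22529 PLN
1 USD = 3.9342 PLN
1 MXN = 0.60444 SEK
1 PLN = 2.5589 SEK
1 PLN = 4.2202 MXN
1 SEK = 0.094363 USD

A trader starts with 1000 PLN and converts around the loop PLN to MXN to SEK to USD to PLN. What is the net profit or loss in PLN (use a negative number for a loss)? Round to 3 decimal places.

-53.012

1000 PLN × 4.2202 = 4220.2 MXN
4220.2 MXN × 0.60444 = 2550.857688 SEK
2550.857688 SEK × 0.094363 = 240.706584012744 USD
240.706584012744 USD × 3.9342 = 946.9878428229374448 PLN
Net change: 946.9878428229374448 − 1000 = -53.0121571770625552 PLN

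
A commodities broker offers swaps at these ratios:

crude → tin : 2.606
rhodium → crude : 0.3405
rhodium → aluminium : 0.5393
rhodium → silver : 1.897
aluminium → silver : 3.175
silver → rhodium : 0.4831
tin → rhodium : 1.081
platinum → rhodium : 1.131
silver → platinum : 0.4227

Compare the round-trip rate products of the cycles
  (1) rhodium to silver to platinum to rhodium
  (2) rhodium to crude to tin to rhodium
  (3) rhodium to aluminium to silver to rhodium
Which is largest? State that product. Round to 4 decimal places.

0.9592

(1) 1.897 × 0.4227 × 1.131 = 0.90691
(2) 0.3405 × 2.606 × 1.081 = 0.95922
(3) 0.5393 × 3.175 × 0.4831 = 0.82720
Highest is cycle (2) at 0.9592 (≤1, no arbitrage).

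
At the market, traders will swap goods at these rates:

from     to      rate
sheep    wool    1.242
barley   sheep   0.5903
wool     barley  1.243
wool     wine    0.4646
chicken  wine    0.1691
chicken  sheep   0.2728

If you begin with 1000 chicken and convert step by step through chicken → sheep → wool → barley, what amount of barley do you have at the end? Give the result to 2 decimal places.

421.15

1000 chicken × 0.2728 = 272.8 sheep
272.8 sheep × 1.242 = 338.8176 wool
338.8176 wool × 1.243 = 421.1502768 barley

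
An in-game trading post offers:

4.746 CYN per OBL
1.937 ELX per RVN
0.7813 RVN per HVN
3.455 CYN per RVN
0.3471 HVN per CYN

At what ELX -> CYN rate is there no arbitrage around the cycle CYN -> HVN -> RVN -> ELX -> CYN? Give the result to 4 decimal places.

Known legs of the cycle: 0.3471 × 0.7813 × 1.937 = 0.52529353851
For no arbitrage the full-cycle product must be 1, so the missing rate is 1 / 0.52529353851 ≈ 1.903698.

1.9037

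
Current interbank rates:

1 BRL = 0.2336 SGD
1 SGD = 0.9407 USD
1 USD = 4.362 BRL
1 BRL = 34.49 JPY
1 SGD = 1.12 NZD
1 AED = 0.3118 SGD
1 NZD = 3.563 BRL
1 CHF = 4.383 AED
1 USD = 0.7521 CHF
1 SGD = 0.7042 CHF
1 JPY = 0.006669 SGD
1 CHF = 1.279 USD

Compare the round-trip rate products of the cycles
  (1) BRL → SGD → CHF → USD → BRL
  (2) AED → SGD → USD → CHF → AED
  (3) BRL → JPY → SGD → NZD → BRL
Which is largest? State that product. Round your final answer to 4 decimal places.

0.9669

(1) 0.2336 × 0.7042 × 1.279 × 4.362 = 0.91775
(2) 0.3118 × 0.9407 × 0.7521 × 4.383 = 0.96688
(3) 34.49 × 0.006669 × 1.12 × 3.563 = 0.91788
Highest is cycle (2) at 0.9669 (≤1, no arbitrage).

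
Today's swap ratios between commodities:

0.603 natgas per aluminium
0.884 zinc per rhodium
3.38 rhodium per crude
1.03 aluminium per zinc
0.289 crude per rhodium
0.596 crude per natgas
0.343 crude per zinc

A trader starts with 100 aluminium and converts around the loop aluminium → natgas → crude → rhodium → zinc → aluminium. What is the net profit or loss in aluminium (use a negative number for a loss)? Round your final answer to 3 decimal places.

10.604

100 aluminium × 0.603 = 60.3 natgas
60.3 natgas × 0.596 = 35.9388 crude
35.9388 crude × 3.38 = 121.473144 rhodium
121.473144 rhodium × 0.884 = 107.382259296 zinc
107.382259296 zinc × 1.03 = 110.60372707488 aluminium
Net change: 110.60372707488 − 100 = 10.60372707488 aluminium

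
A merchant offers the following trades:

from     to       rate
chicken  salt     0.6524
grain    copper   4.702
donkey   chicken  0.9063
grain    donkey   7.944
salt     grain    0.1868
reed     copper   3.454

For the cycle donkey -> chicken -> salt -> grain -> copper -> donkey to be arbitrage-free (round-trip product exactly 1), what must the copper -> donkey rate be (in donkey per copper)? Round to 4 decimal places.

1.9255

Known legs of the cycle: 0.9063 × 0.6524 × 0.1868 × 4.702 = 0.519332413072032
For no arbitrage the full-cycle product must be 1, so the missing rate is 1 / 0.519332413072032 ≈ 1.925549.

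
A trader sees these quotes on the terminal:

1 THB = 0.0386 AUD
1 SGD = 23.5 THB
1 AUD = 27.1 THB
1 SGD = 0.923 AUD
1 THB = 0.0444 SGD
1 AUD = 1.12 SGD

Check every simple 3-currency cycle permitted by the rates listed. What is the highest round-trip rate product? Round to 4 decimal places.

SGD→AUD→THB→SGD: 0.923 × 27.1 × 0.0444 = 1.11059
SGD→THB→AUD→SGD: 23.5 × 0.0386 × 1.12 = 1.01595
Maximum is SGD→AUD→THB→SGD at 1.1106; arbitrage exists.

1.1106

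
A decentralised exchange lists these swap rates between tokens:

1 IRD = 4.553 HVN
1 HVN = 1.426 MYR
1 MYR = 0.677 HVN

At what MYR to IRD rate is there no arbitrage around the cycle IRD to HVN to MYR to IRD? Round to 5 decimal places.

0.15402

Known legs of the cycle: 4.553 × 1.426 = 6.492578
For no arbitrage the full-cycle product must be 1, so the missing rate is 1 / 6.492578 ≈ 0.1540220.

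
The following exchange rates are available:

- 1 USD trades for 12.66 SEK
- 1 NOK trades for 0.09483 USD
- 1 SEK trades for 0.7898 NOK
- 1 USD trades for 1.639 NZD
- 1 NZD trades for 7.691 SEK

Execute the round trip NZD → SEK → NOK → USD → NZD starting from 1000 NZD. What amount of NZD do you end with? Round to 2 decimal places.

1000 NZD × 7.691 = 7691 SEK
7691 SEK × 0.7898 = 6074.3518 NOK
6074.3518 NOK × 0.09483 = 576.030781194 USD
576.030781194 USD × 1.639 = 944.114450376966 NZD

944.11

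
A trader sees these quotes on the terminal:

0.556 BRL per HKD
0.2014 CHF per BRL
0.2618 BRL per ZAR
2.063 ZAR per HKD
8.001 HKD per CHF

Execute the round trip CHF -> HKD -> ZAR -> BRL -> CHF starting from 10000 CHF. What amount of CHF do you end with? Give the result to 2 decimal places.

10000 CHF × 8.001 = 80010 HKD
80010 HKD × 2.063 = 165060.63 ZAR
165060.63 ZAR × 0.2618 = 43212.872934 BRL
43212.872934 BRL × 0.2014 = 8703.0726089076 CHF

8703.07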